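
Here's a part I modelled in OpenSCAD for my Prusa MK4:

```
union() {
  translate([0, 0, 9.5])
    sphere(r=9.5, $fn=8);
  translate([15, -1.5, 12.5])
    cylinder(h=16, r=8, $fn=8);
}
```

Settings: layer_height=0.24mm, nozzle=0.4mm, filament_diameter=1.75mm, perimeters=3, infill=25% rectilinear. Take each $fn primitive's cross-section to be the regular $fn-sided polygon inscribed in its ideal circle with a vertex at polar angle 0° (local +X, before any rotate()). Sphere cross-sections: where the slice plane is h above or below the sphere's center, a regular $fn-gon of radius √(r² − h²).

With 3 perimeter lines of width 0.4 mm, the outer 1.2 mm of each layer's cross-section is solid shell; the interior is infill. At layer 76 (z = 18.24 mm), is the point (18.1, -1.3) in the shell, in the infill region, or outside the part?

At z = 18.24 mm: the sphere: section is a regular 8-gon, circumradius = √(r²−h²) = √(9.5²−8.74²) = 3.723; the r=8 cylinder at (15, -1.5) gives a regular 8-gon of circumradius 8 (constant along its height); Combining (union): the 2 present regions are separate (no shared area or edge), so areas and boundary lengths simply add and each stays a separate island — 2 connected regions. Overall, the cross-section has 2 separate islands. The nearest boundary edge runs (20.66, 4.16)→(23.00, -1.50); distance from the point to it = 4.45 mm. (Shell/infill is judged within the island containing the point — the largest one.) The point is inside the cross-section and 4.45 mm from the nearest boundary — more than the 1.2 mm shell width (3 × 0.4), so it's in the infill interior.

infill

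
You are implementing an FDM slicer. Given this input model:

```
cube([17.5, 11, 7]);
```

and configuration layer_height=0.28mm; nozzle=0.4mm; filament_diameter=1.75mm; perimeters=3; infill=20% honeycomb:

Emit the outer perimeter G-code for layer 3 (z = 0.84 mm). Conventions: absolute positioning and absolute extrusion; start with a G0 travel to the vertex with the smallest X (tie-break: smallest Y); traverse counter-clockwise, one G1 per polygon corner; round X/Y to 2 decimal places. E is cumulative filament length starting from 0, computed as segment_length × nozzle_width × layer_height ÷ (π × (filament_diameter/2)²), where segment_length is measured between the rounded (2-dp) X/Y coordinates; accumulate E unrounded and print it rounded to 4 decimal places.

G0 X0.00 Y0.00 Z0.84
G1 X17.50 Y0.00 E0.8149
G1 X17.50 Y11.00 E1.3271
G1 X0.00 Y11.00 E2.1420
G1 X0.00 Y0.00 E2.6542

At z = 0.84 mm: the cube is present — its section is the full 17.5×11 rectangle. The outline is a single polygon with 4 vertices. Extrusion per mm of travel: 0.4 × 0.28 / (π × 0.875²) = 0.046564. Accumulating E over each segment gives final E = 2.6542.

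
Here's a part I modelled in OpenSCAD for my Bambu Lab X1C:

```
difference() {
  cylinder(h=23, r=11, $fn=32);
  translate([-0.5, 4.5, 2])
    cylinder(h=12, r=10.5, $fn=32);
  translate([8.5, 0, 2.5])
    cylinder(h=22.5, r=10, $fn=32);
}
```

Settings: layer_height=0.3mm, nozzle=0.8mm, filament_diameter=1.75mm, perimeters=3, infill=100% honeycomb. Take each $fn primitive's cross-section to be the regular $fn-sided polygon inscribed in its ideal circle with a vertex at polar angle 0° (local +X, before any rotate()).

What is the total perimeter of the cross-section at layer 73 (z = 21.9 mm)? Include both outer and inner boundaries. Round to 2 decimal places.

71.22 mm

At z = 21.9 mm: the cylinder: section is a regular 32-gon, circumradius r=11 (perimeter = 2·32·11.000·sin(180°/32) = 69.00 mm); the cylinder at (-0.5, 4.5) is not intersected at this z (z outside [2, 14]); the cylinder at (8.5, 0): section is a regular 32-gon, circumradius r=10 (perimeter = 2·32·10.000·sin(180°/32) = 62.73 mm); Taking the first minus the rest: starting from the r=11 cylinder, the r=10 cylinder at (8.5, 0) partially overlaps it — only the 170.70 mm² overlap (of its 312.14 mm²) is removed, clipping the outline — boundary = 71.22 mm. Overall, the cross-section is a single solid region. Total boundary length (outer) = 71.22 mm.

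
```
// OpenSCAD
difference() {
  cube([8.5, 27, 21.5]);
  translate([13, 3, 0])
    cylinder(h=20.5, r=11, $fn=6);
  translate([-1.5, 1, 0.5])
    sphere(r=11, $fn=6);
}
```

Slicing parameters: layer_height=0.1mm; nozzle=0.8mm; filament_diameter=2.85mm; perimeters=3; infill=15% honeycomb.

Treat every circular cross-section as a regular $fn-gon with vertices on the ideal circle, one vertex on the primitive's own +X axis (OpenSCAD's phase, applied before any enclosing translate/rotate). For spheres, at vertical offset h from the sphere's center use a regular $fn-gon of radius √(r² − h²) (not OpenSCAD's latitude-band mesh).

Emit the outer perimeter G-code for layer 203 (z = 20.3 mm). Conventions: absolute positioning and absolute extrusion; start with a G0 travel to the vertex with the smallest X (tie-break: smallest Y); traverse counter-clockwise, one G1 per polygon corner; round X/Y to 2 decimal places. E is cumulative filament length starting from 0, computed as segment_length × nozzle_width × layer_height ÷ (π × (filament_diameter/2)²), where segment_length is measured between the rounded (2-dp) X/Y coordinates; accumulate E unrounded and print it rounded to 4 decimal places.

At z = 20.3 mm: the 8.5×27 cube contributes its full rectangle; the r=11 cylinder at (13, 3) contributes a regular 6-gon of circumradius 11; the sphere at (-1.5, 1) is not intersected at this z (|z−center|=19.800 > r=11); Subtracting the remaining from the first: starting from the 8.5×27 cube, the r=11 cylinder at (13, 3) partially overlaps it — only the 52.63 mm² overlap (of its 314.37 mm²) is removed, clipping the outline — 1 connected region. The outline is a single polygon with 7 vertices. Extrusion per mm of travel: 0.8 × 0.1 / (π × 1.425²) = 0.012540. Accumulating E over each segment gives final E = 0.8674.

G0 X0.00 Y0.00 Z20.30
G1 X3.73 Y0.00 E0.0468
G1 X2.00 Y3.00 E0.0902
G1 X7.50 Y12.53 E0.2282
G1 X8.50 Y12.53 E0.2407
G1 X8.50 Y27.00 E0.4222
G1 X0.00 Y27.00 E0.5288
G1 X0.00 Y0.00 E0.8674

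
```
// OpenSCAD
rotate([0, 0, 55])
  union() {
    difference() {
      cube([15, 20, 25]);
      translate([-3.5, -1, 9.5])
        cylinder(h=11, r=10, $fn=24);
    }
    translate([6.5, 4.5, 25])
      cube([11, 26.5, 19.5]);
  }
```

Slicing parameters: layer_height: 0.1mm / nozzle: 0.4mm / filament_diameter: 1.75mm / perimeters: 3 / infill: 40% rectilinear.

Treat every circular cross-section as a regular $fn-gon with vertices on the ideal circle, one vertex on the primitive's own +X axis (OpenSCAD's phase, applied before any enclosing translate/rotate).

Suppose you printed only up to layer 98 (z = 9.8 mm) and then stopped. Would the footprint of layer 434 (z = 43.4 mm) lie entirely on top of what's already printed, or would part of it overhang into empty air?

Compare the two slices. At z = 9.8: the cube is present — its section is the full 15×20 rectangle (area 300.00 mm²); the r=10 cylinder at (-3.5, -1) contributes a regular 24-gon of circumradius 10 (area = (24/2)·10.000²·sin(360°/24) = 310.58 mm²); After the difference (first − rest): starting from the 15×20 cube (300.00 mm²), the r=10 cylinder at (-3.5, -1) partially overlaps it — only the 37.14 mm² overlap (of its 310.58 mm²) is removed, clipping the outline — area = 262.86 mm²; the cube at (6.5, 4.5) is absent (z outside [25, 44.5]); Combining (union): only that combined region is present, so the union is just that shape — area = 262.86 mm²; (rotated 55° about Z; rotation is an isometry so areas/perimeters/island counts are preserved). At z = 43.4: the cube is not intersected at this z (z outside [0, 25]); the cylinder at (-3.5, -1) does not reach this height (z outside [9.5, 20.5]); Taking the first minus the rest: the first operand is absent here, so nothing remains; the cube at (6.5, 4.5) is present — its section is the full 11×26.5 rectangle (area 291.50 mm²); Merging all regions: only the 11×26.5 cube at (6.5, 4.5) is present, so the union is just that shape — area = 291.50 mm²; (whole slice rotated 55° about Z — lengths, areas and connectivity unchanged). Checking containment: at z = 43.4 the cross-section extends beyond the z = 9.8 cross-section by about 159.75 mm².

part overhangs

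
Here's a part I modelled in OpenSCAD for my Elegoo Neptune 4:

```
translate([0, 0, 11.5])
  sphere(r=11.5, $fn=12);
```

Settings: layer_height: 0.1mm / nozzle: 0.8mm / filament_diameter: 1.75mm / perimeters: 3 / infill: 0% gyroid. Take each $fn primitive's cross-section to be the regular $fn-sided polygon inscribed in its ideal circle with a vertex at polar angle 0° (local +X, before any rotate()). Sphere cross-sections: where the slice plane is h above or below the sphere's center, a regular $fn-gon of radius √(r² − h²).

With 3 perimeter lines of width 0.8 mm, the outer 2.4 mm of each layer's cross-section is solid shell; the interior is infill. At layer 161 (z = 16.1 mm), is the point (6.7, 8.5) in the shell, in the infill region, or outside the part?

outside

At z = 16.1 mm: the r=11.5 sphere slices to a regular 12-gon of circumradius 10.540 (√(r²−h²) with h=4.6 from center). Overall, the cross-section is a single solid region. The nearest boundary edge runs (9.13, 5.27)→(5.27, 9.13); distance from the point to it = 0.57 mm. The point is not inside any of the regions above, so it lies outside the cross-section (0.57 mm from the nearest boundary).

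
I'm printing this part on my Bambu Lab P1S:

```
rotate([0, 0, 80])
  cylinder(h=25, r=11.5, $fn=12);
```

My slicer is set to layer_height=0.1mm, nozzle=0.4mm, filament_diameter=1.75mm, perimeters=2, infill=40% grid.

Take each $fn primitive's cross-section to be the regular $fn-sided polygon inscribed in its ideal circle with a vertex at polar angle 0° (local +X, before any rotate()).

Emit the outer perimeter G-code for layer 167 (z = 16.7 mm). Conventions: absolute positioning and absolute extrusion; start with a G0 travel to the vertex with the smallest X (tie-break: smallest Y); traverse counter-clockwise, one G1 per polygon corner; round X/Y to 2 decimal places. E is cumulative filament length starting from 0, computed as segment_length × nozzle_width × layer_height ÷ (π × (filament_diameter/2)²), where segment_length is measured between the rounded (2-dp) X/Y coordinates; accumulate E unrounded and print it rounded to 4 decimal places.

G0 X-11.33 Y2.00 Z16.70
G1 X-10.81 Y-3.93 E0.0990
G1 X-7.39 Y-8.81 E0.1981
G1 X-2.00 Y-11.33 E0.2970
G1 X3.93 Y-10.81 E0.3960
G1 X8.81 Y-7.39 E0.4951
G1 X11.33 Y-2.00 E0.5941
G1 X10.81 Y3.93 E0.6931
G1 X7.39 Y8.81 E0.7922
G1 X2.00 Y11.33 E0.8911
G1 X-3.93 Y10.81 E0.9901
G1 X-8.81 Y7.39 E1.0892
G1 X-11.33 Y2.00 E1.1882

At z = 16.7 mm: the r=11.5 cylinder gives a regular 12-gon of circumradius 11.5 (constant along its height); (whole slice rotated 80° about Z — lengths, areas and connectivity unchanged). The outline is a single polygon with 12 vertices. Extrusion per mm of travel: 0.4 × 0.1 / (π × 0.875²) = 0.016630. Accumulating E over each segment gives final E = 1.1882.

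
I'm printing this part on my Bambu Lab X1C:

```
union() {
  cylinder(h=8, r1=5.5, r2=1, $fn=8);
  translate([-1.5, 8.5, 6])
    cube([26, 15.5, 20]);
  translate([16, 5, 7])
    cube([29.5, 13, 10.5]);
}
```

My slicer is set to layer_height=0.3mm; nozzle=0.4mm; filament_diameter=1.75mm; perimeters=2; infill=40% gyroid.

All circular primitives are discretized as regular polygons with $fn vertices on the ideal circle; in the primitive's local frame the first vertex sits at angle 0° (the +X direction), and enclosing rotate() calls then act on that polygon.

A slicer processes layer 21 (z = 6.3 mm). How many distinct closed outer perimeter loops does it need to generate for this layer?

At z = 6.3 mm: the cone contributes a regular 8-gon of circumradius 1.956 (interpolated between r1=5.5 and r2=1 at t=0.787); the cube at (-1.5, 8.5) is present — its section is the full 26×15.5 rectangle; the cube at (16, 5) is absent (z outside [7, 17.5]); Taking the union: the 2 present regions are separate (no shared area or edge), so areas and boundary lengths simply add and each stays a separate island — 2 connected regions. The result has 2 disconnected regions.

2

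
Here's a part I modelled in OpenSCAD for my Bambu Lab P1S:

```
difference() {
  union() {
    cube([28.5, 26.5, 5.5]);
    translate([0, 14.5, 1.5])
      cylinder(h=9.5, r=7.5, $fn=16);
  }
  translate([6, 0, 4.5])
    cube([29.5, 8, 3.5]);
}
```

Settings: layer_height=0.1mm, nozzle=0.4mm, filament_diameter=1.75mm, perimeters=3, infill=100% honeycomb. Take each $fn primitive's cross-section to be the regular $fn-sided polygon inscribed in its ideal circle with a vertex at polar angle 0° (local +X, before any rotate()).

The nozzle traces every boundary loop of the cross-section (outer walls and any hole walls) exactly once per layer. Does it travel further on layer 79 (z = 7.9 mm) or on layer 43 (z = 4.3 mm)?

layer 43 (z = 4.3 mm)

Layer 79 (z = 7.9): the cube is not intersected at this z (z outside [0, 5.5]); the r=7.5 cylinder at (0, 14.5) contributes a regular 16-gon of circumradius 7.5 (perimeter = 2·16·7.500·sin(180°/16) = 46.82 mm); Taking the union: only the r=7.5 cylinder at (0, 14.5) is present, so the union is just that shape — boundary = 46.82 mm; the cube at (6, 0) (footprint 29.5×8) is included at this height (perimeter 75.00 mm); After the difference (first − rest): starting from the result so far, the 29.5×8 cube at (6, 0) misses the remaining region (no effect) — boundary = 46.82 mm. So its perimeter = 46.82 mm. Layer 43 (z = 4.3): the cube is present — its section is the full 28.5×26.5 rectangle (perimeter 110.00 mm); the r=7.5 cylinder at (0, 14.5) gives a regular 16-gon of circumradius 7.5 (constant along its height) (perimeter = 2·16·7.500·sin(180°/16) = 46.82 mm); Merging all regions: the regions partially overlap (shared area 86.10 mm²), so the edge portions inside another operand are dropped and the merged outline is re-measured after clipping — boundary = 118.41 mm; the cube at (6, 0) is not intersected at this z (z outside [4.5, 8]); After the difference (first − rest): none of the subtracted shapes is present at this height, so the result so far is unchanged — boundary = 118.41 mm. So its perimeter = 118.41 mm. Layer 43 is larger (118.41 vs 46.82 mm).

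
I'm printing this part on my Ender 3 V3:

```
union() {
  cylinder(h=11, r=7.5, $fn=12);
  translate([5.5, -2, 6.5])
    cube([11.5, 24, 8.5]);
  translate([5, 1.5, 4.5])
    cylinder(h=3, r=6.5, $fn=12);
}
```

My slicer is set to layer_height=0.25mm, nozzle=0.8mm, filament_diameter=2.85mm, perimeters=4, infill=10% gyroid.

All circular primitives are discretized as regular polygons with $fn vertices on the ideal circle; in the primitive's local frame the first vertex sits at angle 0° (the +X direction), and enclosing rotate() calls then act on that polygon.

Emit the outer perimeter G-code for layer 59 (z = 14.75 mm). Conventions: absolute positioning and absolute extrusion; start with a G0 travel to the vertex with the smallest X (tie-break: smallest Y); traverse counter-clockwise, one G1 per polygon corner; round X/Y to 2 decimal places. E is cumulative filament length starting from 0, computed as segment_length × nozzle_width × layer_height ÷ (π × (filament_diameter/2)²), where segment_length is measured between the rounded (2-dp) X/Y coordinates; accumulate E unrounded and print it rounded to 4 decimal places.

At z = 14.75 mm: the cylinder is not intersected at this z (z outside [0, 11]); the cube at (5.5, -2) is present — its section is the full 11.5×24 rectangle; the cylinder at (5, 1.5) is absent (z outside [4.5, 7.5]); Merging all regions: only the 11.5×24 cube at (5.5, -2) is present, so the union is just that shape — 1 connected region. The outline is a single polygon with 4 vertices. Extrusion per mm of travel: 0.8 × 0.25 / (π × 1.425²) = 0.031351. Accumulating E over each segment gives final E = 2.2259.

G0 X5.50 Y-2.00 Z14.75
G1 X17.00 Y-2.00 E0.3605
G1 X17.00 Y22.00 E1.1130
G1 X5.50 Y22.00 E1.4735
G1 X5.50 Y-2.00 E2.2259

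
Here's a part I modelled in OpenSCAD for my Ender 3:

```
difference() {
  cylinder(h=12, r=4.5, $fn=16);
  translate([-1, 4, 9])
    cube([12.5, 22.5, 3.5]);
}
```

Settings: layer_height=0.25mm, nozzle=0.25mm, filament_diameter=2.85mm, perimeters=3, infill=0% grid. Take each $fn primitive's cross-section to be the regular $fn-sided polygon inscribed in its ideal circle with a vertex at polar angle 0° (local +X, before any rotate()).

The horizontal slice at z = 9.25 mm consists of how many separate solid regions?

At z = 9.25 mm: the r=4.5 cylinder gives a regular 16-gon of circumradius 4.5 (constant along its height); the cube at (-1, 4) (footprint 12.5×22.5) is included at this height; Subtracting the remaining from the first: starting from the r=4.5 cylinder, the 12.5×22.5 cube at (-1, 4) partially overlaps it — only the 0.99 mm² overlap (of its 281.25 mm²) is removed, clipping the outline — 1 connected region. The result has 1 disconnected region.

1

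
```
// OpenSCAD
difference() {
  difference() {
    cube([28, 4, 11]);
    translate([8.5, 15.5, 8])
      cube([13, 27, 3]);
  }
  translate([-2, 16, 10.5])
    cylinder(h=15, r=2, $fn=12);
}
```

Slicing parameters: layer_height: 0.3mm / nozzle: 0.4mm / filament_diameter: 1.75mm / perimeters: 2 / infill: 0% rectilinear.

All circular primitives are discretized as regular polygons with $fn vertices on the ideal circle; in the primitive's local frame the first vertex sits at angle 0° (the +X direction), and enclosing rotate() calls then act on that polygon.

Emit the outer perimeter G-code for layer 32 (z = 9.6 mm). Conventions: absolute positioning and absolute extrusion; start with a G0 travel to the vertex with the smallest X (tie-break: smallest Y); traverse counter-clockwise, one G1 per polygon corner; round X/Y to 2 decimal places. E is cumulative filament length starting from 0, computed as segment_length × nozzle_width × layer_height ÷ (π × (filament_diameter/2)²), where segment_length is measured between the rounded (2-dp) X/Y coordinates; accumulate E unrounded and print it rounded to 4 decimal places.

At z = 9.6 mm: the cube is present — its section is the full 28×4 rectangle; the 13×27 cube at (8.5, 15.5) contributes its full rectangle; After the difference (first − rest): starting from the 28×4 cube, the 13×27 cube at (8.5, 15.5) misses the remaining region (no effect) — 1 connected region; the cylinder at (-2, 16) does not reach this height (z outside [10.5, 25.5]); Subtracting the remaining from the first: none of the subtracted shapes is present at this height, so that combined region is unchanged — 1 connected region. The outline is a single polygon with 4 vertices. Extrusion per mm of travel: 0.4 × 0.3 / (π × 0.875²) = 0.049890. Accumulating E over each segment gives final E = 3.1930.

G0 X0.00 Y0.00 Z9.60
G1 X28.00 Y0.00 E1.3969
G1 X28.00 Y4.00 E1.5965
G1 X0.00 Y4.00 E2.9934
G1 X0.00 Y0.00 E3.1930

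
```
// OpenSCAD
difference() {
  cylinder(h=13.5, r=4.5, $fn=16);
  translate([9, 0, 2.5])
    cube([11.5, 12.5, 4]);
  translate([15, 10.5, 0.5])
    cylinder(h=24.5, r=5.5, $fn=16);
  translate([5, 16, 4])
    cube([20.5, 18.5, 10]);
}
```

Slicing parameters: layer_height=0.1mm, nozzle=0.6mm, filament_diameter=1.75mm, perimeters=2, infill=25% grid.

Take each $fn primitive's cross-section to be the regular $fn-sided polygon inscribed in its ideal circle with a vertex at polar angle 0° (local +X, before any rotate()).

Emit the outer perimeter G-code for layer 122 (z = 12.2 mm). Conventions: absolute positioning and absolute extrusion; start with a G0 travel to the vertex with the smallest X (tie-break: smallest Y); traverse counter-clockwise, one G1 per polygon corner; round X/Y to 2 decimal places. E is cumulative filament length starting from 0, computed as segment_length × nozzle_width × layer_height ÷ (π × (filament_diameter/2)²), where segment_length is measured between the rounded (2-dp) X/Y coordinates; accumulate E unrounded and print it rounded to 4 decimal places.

G0 X-4.50 Y0.00 Z12.20
G1 X-4.16 Y-1.72 E0.0437
G1 X-3.18 Y-3.18 E0.0876
G1 X-1.72 Y-4.16 E0.1315
G1 X0.00 Y-4.50 E0.1752
G1 X1.72 Y-4.16 E0.2189
G1 X3.18 Y-3.18 E0.2628
G1 X4.16 Y-1.72 E0.3067
G1 X4.50 Y0.00 E0.3504
G1 X4.16 Y1.72 E0.3941
G1 X3.18 Y3.18 E0.4380
G1 X1.72 Y4.16 E0.4819
G1 X0.00 Y4.50 E0.5256
G1 X-1.72 Y4.16 E0.5693
G1 X-3.18 Y3.18 E0.6132
G1 X-4.16 Y1.72 E0.6571
G1 X-4.50 Y0.00 E0.7008

At z = 12.2 mm: the r=4.5 cylinder gives a regular 16-gon of circumradius 4.5 (constant along its height); the cube at (9, 0) is not intersected at this z (z outside [2.5, 6.5]); the r=5.5 cylinder at (15, 10.5) gives a regular 16-gon of circumradius 5.5 (constant along its height); the cube at (5, 16) (footprint 20.5×18.5) is included at this height; Subtracting the remaining from the first: starting from the r=4.5 cylinder, the r=5.5 cylinder at (15, 10.5) misses the remaining region (no effect); the 20.5×18.5 cube at (5, 16) misses the remaining region (no effect) — 1 connected region. The outline is a single polygon with 16 vertices. Extrusion per mm of travel: 0.6 × 0.1 / (π × 0.875²) = 0.024945. Accumulating E over each segment gives final E = 0.7008.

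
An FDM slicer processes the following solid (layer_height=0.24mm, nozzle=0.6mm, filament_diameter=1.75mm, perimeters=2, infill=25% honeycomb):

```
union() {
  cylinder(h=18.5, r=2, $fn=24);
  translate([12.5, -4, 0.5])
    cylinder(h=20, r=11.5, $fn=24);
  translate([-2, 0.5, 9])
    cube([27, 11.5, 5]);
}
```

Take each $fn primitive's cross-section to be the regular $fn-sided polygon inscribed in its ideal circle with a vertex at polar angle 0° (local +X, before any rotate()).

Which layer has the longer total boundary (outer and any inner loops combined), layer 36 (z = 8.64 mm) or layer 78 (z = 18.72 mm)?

Layer 36 (z = 8.64): the r=2 cylinder gives a regular 24-gon of circumradius 2 (constant along its height) (perimeter = 2·24·2.000·sin(180°/24) = 12.53 mm); the r=11.5 cylinder at (12.5, -4) contributes a regular 24-gon of circumradius 11.5 (perimeter = 2·24·11.500·sin(180°/24) = 72.05 mm); the cube at (-2, 0.5) is not intersected at this z (z outside [9, 14]); Merging all regions: the regions partially overlap (shared area 0.41 mm²), so the edge portions inside another operand are dropped and the merged outline is re-measured after clipping — boundary = 80.64 mm. So its perimeter = 80.64 mm. Layer 78 (z = 18.72): the cylinder does not reach this height (z outside [0, 18.5]); the r=11.5 cylinder at (12.5, -4) gives a regular 24-gon of circumradius 11.5 (constant along its height) (perimeter = 2·24·11.500·sin(180°/24) = 72.05 mm); the cube at (-2, 0.5) is not intersected at this z (z outside [9, 14]); Combining (union): only the r=11.5 cylinder at (12.5, -4) is present, so the union is just that shape — boundary = 72.05 mm. So its perimeter = 72.05 mm. Layer 36 is larger (80.64 vs 72.05 mm).

layer 36 (z = 8.64 mm)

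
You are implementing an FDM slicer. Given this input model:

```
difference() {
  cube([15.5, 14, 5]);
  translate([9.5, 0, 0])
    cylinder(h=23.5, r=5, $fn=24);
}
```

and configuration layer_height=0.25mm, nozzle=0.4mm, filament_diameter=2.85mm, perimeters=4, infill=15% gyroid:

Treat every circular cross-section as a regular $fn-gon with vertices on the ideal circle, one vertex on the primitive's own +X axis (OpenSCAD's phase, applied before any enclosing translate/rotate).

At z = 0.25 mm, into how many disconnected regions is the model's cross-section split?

At z = 0.25 mm: the cube is present — its section is the full 15.5×14 rectangle; the cylinder at (9.5, 0): section is a regular 24-gon, circumradius r=5; Taking the first minus the rest: starting from the 15.5×14 cube, the r=5 cylinder at (9.5, 0) partially overlaps it — only the 38.82 mm² overlap (of its 77.65 mm²) is removed, clipping the outline — 1 connected region. The result has 1 disconnected region.

1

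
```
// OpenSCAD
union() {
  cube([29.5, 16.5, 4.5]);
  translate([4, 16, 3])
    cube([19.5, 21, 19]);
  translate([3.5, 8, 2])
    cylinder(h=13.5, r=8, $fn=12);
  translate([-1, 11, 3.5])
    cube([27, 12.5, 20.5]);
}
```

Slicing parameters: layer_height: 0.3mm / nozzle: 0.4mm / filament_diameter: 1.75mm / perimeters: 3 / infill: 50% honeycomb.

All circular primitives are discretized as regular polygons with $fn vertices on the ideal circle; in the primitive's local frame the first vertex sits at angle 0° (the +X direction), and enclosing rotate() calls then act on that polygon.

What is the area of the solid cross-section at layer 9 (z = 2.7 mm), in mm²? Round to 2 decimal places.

530.03 mm²

At z = 2.7 mm: the cube is present — its section is the full 29.5×16.5 rectangle (area 486.75 mm²); the cube at (4, 16) is absent (z outside [3, 22]); the cylinder at (3.5, 8): section is a regular 12-gon, circumradius r=8 (area = (12/2)·8.000²·sin(360°/12) = 192.00 mm²); the cube at (-1, 11) does not reach this height (z outside [3.5, 24]); Taking the union: the regions partially overlap — summed areas 678.75 mm² minus the doubly-counted overlap 148.72 mm² gives 530.03 mm² — area = 530.03 mm². Overall, the cross-section is a single solid region. Net area = 530.03 mm².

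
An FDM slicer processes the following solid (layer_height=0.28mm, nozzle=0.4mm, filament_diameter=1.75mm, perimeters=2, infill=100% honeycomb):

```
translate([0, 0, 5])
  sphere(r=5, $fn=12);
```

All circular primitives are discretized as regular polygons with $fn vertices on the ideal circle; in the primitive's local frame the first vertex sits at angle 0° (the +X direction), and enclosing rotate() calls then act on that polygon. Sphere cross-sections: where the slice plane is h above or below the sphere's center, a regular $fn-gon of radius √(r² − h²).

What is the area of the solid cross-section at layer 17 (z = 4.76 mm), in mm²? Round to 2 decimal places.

At z = 4.76 mm: the r=5 sphere slices to a regular 12-gon of circumradius 4.994 (√(r²−h²) with h=0.24 from center) (area = (12/2)·4.994²·sin(360°/12) = 74.83 mm²). Overall, the cross-section is a single solid region. Net area = 74.83 mm².

74.83 mm²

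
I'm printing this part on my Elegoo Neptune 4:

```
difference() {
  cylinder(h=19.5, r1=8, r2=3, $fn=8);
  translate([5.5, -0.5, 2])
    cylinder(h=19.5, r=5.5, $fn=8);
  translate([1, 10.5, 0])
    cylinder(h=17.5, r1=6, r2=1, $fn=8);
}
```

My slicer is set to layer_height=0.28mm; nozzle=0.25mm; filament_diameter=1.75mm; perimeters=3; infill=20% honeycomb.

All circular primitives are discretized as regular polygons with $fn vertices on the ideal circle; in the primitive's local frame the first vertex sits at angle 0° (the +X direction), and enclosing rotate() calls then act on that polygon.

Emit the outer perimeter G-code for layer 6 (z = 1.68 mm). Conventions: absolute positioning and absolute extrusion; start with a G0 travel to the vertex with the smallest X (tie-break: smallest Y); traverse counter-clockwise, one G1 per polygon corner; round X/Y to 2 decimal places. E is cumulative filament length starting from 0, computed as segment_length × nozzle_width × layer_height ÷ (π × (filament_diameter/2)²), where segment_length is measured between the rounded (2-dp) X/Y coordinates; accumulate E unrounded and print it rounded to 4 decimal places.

At z = 1.68 mm: the cone: at t=0.086 of its height the radius interpolates to r₁+(r₂−r₁)t = 7.569, giving a regular 8-gon of that circumradius; the cylinder at (5.5, -0.5) is absent (z outside [2, 21.5]); the cone at (1, 10.5) (r1=6→r2=1) has section circumradius 5.520 here — a regular 8-gon; Taking the first minus the rest: starting from the cone, the cone at (1, 10.5) partially overlaps it — only the 7.89 mm² overlap (of its 86.18 mm²) is removed, clipping the outline — 1 connected region. The outline is a single polygon with 10 vertices. Extrusion per mm of travel: 0.25 × 0.28 / (π × 0.875²) = 0.029103. Accumulating E over each segment gives final E = 1.3486.

G0 X-7.57 Y0.00 Z1.68
G1 X-5.35 Y-5.35 E0.1686
G1 X0.00 Y-7.57 E0.3371
G1 X5.35 Y-5.35 E0.5057
G1 X7.57 Y0.00 E0.6743
G1 X5.35 Y5.35 E0.8429
G1 X3.63 Y6.07 E0.8971
G1 X1.00 Y4.98 E0.9800
G1 X-2.63 Y6.48 E1.0943
G1 X-5.35 Y5.35 E1.1800
G1 X-7.57 Y0.00 E1.3486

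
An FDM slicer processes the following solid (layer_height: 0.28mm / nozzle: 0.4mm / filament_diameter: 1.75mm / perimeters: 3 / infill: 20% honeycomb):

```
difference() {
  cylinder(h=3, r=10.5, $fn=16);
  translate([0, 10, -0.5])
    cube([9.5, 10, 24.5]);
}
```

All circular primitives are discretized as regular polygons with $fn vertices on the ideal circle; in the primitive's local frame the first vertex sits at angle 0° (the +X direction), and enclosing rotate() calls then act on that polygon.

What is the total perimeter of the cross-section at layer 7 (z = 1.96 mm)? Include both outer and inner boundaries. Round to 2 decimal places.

At z = 1.96 mm: the r=10.5 cylinder contributes a regular 16-gon of circumradius 10.5 (perimeter = 2·16·10.500·sin(180°/16) = 65.55 mm); the cube at (0, 10) is present — its section is the full 9.5×10 rectangle (perimeter 39.00 mm); Subtracting the remaining from the first: starting from the r=10.5 cylinder, the 9.5×10 cube at (0, 10) partially overlaps it — only the 0.63 mm² overlap (of its 95.00 mm²) is removed, clipping the outline — boundary = 66.00 mm. Overall, the cross-section is a single solid region. Total boundary length (outer) = 66.00 mm.

66.00 mm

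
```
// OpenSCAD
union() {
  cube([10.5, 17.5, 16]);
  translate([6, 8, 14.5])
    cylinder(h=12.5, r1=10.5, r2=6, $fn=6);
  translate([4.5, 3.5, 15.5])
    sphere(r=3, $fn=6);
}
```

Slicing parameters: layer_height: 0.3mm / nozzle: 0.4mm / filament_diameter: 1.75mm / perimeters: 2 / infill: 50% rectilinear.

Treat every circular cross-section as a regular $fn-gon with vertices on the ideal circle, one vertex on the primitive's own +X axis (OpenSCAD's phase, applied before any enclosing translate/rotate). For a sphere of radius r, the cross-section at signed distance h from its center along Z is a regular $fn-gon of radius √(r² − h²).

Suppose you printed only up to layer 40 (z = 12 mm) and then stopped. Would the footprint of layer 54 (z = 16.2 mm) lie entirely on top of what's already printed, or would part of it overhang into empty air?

part overhangs

Compare the two slices. At z = 12: the 10.5×17.5 cube contributes its full rectangle (area 183.75 mm²); the cone at (6, 8) is not intersected at this z (z outside [14.5, 27]); the sphere at (4.5, 3.5) does not reach this height (|z−center|=3.500 > r=3); Combining (union): only the 10.5×17.5 cube is present, so the union is just that shape — area = 183.75 mm². At z = 16.2: the cube does not reach this height (z outside [0, 16]); the cone at (6, 8) (r1=10.5→r2=6) has section circumradius 9.888 here — a regular 6-gon (area = (6/2)·9.888²·sin(360°/6) = 254.02 mm²); the sphere at (4.5, 3.5): section is a regular 6-gon, circumradius = √(r²−h²) = √(3²−0.7²) = 2.917 (area = (6/2)·2.917²·sin(360°/6) = 22.11 mm²); Merging all regions: the r=3 sphere at (4.5, 3.5) lies entirely inside the cone at (6, 8), so the union is just the cone at (6, 8) — area = 254.02 mm². Checking containment: at z = 16.2 the cross-section extends beyond the z = 12 cross-section by about 81.53 mm².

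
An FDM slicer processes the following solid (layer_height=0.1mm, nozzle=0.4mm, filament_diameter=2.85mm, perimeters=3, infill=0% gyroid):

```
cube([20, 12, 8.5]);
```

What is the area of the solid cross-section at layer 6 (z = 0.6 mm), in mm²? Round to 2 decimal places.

240.00 mm²

At z = 0.6 mm: the cube (footprint 20×12) is included at this height (area 240.00 mm²). Overall, the cross-section is a single solid region. Net area = 240.00 mm².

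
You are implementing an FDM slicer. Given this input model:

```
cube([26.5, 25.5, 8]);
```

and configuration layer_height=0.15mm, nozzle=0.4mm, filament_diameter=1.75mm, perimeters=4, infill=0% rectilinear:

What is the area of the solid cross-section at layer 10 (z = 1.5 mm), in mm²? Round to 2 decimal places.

At z = 1.5 mm: the cube (footprint 26.5×25.5) is included at this height (area 675.75 mm²). Overall, the cross-section is a single solid region. Net area = 675.75 mm².

675.75 mm²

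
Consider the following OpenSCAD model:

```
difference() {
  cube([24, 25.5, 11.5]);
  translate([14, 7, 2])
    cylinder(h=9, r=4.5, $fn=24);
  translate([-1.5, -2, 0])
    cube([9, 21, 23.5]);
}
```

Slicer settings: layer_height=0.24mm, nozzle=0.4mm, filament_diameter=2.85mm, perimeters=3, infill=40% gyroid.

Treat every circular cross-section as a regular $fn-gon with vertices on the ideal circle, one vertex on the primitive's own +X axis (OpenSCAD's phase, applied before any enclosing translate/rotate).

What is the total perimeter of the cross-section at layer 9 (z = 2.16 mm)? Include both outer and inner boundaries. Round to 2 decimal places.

127.19 mm

At z = 2.16 mm: the cube is present — its section is the full 24×25.5 rectangle (perimeter 99.00 mm); the r=4.5 cylinder at (14, 7) contributes a regular 24-gon of circumradius 4.5 (perimeter = 2·24·4.500·sin(180°/24) = 28.19 mm); the 9×21 cube at (-1.5, -2) contributes its full rectangle (perimeter 60.00 mm); Taking the first minus the rest: starting from the 24×25.5 cube, the r=4.5 cylinder at (14, 7) lies wholly inside it (removes its full 62.89 mm² and its 28.19 mm outline becomes a hole wall); the 9×21 cube at (-1.5, -2) partially overlaps it — only the 142.50 mm² overlap (of its 189.00 mm²) is removed, clipping the outline — boundary (outer + 1 inner loop) = 127.19 mm. Overall, the cross-section is one region with 1 hole. Total boundary length (outer + inner) = 127.19 mm.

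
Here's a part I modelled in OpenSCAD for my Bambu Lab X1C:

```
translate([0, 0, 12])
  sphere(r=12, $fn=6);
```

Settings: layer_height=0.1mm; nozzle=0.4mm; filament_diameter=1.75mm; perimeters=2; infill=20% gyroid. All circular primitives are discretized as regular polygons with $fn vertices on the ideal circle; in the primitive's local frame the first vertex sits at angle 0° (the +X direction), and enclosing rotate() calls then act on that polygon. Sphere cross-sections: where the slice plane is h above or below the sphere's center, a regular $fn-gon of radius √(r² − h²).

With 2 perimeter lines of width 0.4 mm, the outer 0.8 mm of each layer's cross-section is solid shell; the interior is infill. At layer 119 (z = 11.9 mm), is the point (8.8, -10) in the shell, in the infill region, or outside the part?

At z = 11.9 mm: the r=12 sphere contributes a regular 6-gon of circumradius √(12²−0.1²) = 12.000. Overall, the cross-section is a single solid region. The nearest boundary edge runs (6.00, -10.39)→(12.00, 0.00); distance from the point to it = 2.23 mm. The point is not inside any of the regions above, so it lies outside the cross-section (2.23 mm from the nearest boundary).

outside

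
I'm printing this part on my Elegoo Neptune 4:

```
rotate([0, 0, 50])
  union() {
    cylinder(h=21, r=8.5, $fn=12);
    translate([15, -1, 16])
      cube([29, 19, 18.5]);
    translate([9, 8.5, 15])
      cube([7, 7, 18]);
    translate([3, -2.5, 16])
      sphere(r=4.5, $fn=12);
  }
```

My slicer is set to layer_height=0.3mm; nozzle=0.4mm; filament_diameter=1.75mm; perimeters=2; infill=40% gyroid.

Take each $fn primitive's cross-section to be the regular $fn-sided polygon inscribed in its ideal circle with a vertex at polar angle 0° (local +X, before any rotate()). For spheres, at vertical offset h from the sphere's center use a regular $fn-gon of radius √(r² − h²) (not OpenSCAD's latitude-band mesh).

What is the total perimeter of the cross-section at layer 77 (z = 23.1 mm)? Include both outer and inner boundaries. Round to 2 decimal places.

At z = 23.1 mm: the cylinder is absent (z outside [0, 21]); the cube at (15, -1) (footprint 29×19) is included at this height (perimeter 96.00 mm); the cube at (9, 8.5) is present — its section is the full 7×7 rectangle (perimeter 28.00 mm); the sphere at (3, -2.5) is absent (|z−center|=7.100 > r=4.5); Taking the union: the regions partially overlap (shared area 7.00 mm²), so the edge portions inside another operand are dropped and the merged outline is re-measured after clipping — boundary = 108.00 mm; (rotated 50° about Z; rotation is an isometry so areas/perimeters/island counts are preserved). Overall, the cross-section is a single solid region. Total boundary length (outer) = 108.00 mm.

108.00 mm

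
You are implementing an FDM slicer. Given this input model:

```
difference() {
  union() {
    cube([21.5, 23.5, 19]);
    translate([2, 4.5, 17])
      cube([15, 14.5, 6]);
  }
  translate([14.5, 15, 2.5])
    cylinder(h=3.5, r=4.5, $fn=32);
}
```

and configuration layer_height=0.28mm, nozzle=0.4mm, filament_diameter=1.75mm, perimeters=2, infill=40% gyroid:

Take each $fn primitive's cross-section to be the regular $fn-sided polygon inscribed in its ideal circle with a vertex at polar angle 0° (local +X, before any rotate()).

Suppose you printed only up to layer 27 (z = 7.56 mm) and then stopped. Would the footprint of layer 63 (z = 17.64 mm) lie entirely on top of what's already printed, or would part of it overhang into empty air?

Compare the two slices. At z = 7.56: the cube is present — its section is the full 21.5×23.5 rectangle (area 505.25 mm²); the cube at (2, 4.5) is not intersected at this z (z outside [17, 23]); Taking the union: only the 21.5×23.5 cube is present, so the union is just that shape — area = 505.25 mm²; the cylinder at (14.5, 15) is absent (z outside [2.5, 6]); Subtracting the remaining from the first: none of the subtracted shapes is present at this height, so that combined region is unchanged — area = 505.25 mm². At z = 17.64: the cube is present — its section is the full 21.5×23.5 rectangle (area 505.25 mm²); the 15×14.5 cube at (2, 4.5) contributes its full rectangle (area 217.50 mm²); Taking the union: the 15×14.5 cube at (2, 4.5) lies entirely inside the 21.5×23.5 cube, so the union is just the 21.5×23.5 cube — area = 505.25 mm²; the cylinder at (14.5, 15) is absent (z outside [2.5, 6]); After the difference (first − rest): none of the subtracted shapes is present at this height, so the result so far is unchanged — area = 505.25 mm². Checking containment: the cross-section at z = 17.64 is a subset of the cross-section at z = 7.56.

entirely on top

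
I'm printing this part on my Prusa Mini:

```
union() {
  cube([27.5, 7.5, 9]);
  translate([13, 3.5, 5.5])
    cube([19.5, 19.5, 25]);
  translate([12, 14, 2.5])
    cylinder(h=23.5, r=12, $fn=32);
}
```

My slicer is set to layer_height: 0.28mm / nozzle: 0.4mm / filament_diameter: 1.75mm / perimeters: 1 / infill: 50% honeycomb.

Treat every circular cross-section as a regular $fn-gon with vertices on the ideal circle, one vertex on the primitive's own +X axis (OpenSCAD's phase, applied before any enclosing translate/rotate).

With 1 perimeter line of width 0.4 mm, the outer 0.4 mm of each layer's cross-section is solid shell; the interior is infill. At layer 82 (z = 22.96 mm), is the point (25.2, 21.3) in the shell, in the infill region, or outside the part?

infill

At z = 22.96 mm: the cube is absent (z outside [0, 9]); the cube at (13, 3.5) is present — its section is the full 19.5×19.5 rectangle; the r=12 cylinder at (12, 14) contributes a regular 32-gon of circumradius 12; Combining (union): the regions partially overlap (shared area 183.61 mm²), so overlapping operands fuse into one piece — 1 connected region. Overall, the cross-section is a single solid region. The nearest boundary edge runs (19.86, 23.00)→(32.50, 23.00); distance from the point to it = 1.70 mm. The point is inside the cross-section and 1.70 mm from the nearest boundary — more than the 0.4 mm shell width (1 × 0.4), so it's in the infill interior.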